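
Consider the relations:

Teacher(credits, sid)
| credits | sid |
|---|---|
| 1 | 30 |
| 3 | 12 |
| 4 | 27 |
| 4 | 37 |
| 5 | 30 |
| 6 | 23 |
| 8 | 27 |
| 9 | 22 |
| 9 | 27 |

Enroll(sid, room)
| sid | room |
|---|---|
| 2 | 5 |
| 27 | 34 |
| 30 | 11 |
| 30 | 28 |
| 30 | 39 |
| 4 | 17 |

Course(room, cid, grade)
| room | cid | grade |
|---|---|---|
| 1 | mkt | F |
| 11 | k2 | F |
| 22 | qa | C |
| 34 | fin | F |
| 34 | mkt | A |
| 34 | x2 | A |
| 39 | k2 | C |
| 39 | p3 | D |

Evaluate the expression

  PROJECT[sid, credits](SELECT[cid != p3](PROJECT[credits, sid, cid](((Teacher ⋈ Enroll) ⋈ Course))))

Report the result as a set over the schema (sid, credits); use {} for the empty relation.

{(27, 4), (27, 8), (27, 9), (30, 1), (30, 5)}

Teacher ⋈ Enroll (natural join on sid): {(1, 30, 11), (1, 30, 28), (1, 30, 39), (4, 27, 34), (5, 30, 11), (5, 30, 28), (5, 30, 39), (8, 27, 34), (9, 27, 34)}
(Teacher ⋈ Enroll) ⋈ Course (natural join on room): {(1, 30, 11, k2, F), (1, 30, 39, k2, C), (1, 30, 39, p3, D), (4, 27, 34, fin, F), (4, 27, 34, mkt, A), (4, 27, 34, x2, A), (5, 30, 11, k2, F), (5, 30, 39, k2, C), (5, 30, 39, p3, D), (8, 27, 34, fin, F), (8, 27, 34, mkt, A), (8, 27, 34, x2, A), (9, 27, 34, fin, F), (9, 27, 34, mkt, A), (9, 27, 34, x2, A)}
Keep only column(s) credits, sid, cid (2 duplicate(s) eliminated): {(1, 30, k2), (1, 30, p3), (4, 27, fin), (4, 27, mkt), (4, 27, x2), (5, 30, k2), (5, 30, p3), (8, 27, fin), (8, 27, mkt), (8, 27, x2), (9, 27, fin), (9, 27, mkt), (9, 27, x2)}
Selection cid != p3: {(1, 30, k2), (4, 27, fin), (4, 27, mkt), (4, 27, x2), (5, 30, k2), (8, 27, fin), (8, 27, mkt), (8, 27, x2), (9, 27, fin), (9, 27, mkt), (9, 27, x2)}
Keep only column(s) sid, credits (6 duplicate(s) eliminated): {(27, 4), (27, 8), (27, 9), (30, 1), (30, 5)}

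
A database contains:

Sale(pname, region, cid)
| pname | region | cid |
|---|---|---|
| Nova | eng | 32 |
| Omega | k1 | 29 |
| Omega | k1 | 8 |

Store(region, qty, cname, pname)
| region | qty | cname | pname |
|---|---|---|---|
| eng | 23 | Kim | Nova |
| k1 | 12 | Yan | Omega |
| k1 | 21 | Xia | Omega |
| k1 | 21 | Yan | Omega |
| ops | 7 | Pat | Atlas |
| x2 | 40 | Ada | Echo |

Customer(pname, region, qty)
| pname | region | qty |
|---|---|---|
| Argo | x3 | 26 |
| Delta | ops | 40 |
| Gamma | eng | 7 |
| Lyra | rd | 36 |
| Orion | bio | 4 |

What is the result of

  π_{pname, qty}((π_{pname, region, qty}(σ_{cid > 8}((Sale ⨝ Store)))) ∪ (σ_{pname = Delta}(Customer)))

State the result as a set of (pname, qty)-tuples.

{(Delta, 40), (Nova, 23), (Omega, 12), (Omega, 21)}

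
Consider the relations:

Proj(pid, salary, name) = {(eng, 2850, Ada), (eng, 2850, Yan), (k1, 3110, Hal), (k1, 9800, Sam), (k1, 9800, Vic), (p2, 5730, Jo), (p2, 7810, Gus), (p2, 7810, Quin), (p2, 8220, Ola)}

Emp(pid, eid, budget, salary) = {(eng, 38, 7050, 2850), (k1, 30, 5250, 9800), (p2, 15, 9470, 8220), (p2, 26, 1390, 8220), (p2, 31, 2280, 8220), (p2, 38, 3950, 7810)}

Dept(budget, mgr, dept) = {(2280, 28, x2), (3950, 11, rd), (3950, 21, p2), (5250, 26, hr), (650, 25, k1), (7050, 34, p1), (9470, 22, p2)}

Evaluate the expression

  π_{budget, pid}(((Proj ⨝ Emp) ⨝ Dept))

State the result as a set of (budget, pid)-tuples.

{(2280, p2), (3950, p2), (5250, k1), (7050, eng), (9470, p2)}

Natural join on pid, salary: {(eng, 2850, Ada, 38, 7050), (eng, 2850, Yan, 38, 7050), (k1, 9800, Sam, 30, 5250), (k1, 9800, Vic, 30, 5250), (p2, 7810, Gus, 38, 3950), (p2, 7810, Quin, 38, 3950), (p2, 8220, Ola, 15, 9470), (p2, 8220, Ola, 26, 1390), (p2, 8220, Ola, 31, 2280)}
Natural join on budget: {(eng, 2850, Ada, 38, 7050, 34, p1), (eng, 2850, Yan, 38, 7050, 34, p1), (k1, 9800, Sam, 30, 5250, 26, hr), (k1, 9800, Vic, 30, 5250, 26, hr), (p2, 7810, Gus, 38, 3950, 11, rd), (p2, 7810, Gus, 38, 3950, 21, p2), (p2, 7810, Quin, 38, 3950, 11, rd), (p2, 7810, Quin, 38, 3950, 21, p2), (p2, 8220, Ola, 15, 9470, 22, p2), (p2, 8220, Ola, 31, 2280, 28, x2)}
Projecting to budget, pid (5 duplicate(s) eliminated): {(2280, p2), (3950, p2), (5250, k1), (7050, eng), (9470, p2)}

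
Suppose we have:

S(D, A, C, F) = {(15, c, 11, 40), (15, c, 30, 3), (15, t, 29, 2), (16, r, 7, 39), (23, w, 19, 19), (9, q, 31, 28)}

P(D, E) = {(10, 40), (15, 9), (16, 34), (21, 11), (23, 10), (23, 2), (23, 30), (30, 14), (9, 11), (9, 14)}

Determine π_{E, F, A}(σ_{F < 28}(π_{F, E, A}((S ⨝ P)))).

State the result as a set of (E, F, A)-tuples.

Natural join on D: {(15, c, 11, 40, 9), (15, c, 30, 3, 9), (15, t, 29, 2, 9), (16, r, 7, 39, 34), (23, w, 19, 19, 10), (23, w, 19, 19, 2), (23, w, 19, 19, 30), (9, q, 31, 28, 11), (9, q, 31, 28, 14)}
π_{F, E, A} gives {(19, 10, w), (19, 2, w), (19, 30, w), (2, 9, t), (28, 11, q), (28, 14, q), (3, 9, c), (39, 34, r), (40, 9, c)}.
σ[F < 28]: keep tuples satisfying F < 28 → {(19, 10, w), (19, 2, w), (19, 30, w), (2, 9, t), (3, 9, c)}
π_{E, F, A} gives {(10, 19, w), (2, 19, w), (30, 19, w), (9, 2, t), (9, 3, c)}.

{(10, 19, w), (2, 19, w), (30, 19, w), (9, 2, t), (9, 3, c)}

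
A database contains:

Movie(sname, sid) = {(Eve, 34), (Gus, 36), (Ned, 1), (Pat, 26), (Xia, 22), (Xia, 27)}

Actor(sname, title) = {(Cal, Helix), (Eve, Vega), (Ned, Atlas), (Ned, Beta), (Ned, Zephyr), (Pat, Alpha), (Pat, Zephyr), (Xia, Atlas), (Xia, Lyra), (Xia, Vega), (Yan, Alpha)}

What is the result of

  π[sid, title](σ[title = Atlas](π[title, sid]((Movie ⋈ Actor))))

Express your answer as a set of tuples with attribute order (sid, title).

Natural join on sname: {(Eve, 34, Vega), (Ned, 1, Atlas), (Ned, 1, Beta), (Ned, 1, Zephyr), (Pat, 26, Alpha), (Pat, 26, Zephyr), (Xia, 22, Atlas), (Xia, 22, Lyra), (Xia, 22, Vega), (Xia, 27, Atlas), (Xia, 27, Lyra), (Xia, 27, Vega)}
π_{title, sid} gives {(Alpha, 26), (Atlas, 1), (Atlas, 22), (Atlas, 27), (Beta, 1), (Lyra, 22), (Lyra, 27), (Vega, 22), (Vega, 27), (Vega, 34), (Zephyr, 1), (Zephyr, 26)}.
σ[title = Atlas]: keep tuples satisfying title = Atlas → {(Atlas, 1), (Atlas, 22), (Atlas, 27)}
π_{sid, title} gives {(1, Atlas), (22, Atlas), (27, Atlas)}.

{(1, Atlas), (22, Atlas), (27, Atlas)}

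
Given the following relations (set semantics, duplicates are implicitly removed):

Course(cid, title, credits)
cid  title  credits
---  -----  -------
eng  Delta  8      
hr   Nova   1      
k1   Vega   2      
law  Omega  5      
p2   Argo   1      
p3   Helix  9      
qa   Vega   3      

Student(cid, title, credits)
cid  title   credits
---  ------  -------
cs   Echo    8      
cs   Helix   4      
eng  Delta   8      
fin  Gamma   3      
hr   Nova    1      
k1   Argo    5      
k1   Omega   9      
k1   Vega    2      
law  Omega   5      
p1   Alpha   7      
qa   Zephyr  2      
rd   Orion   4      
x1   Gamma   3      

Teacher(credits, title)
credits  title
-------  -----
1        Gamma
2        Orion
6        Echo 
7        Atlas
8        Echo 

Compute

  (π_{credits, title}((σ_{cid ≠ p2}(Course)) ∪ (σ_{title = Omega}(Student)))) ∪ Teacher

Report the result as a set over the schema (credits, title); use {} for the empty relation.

{(1, Gamma), (1, Nova), (2, Orion), (2, Vega), (3, Vega), (5, Omega), (6, Echo), (7, Atlas), (8, Delta), (8, Echo), (9, Helix), (9, Omega)}

Selection cid ≠ p2: {(eng, Delta, 8), (hr, Nova, 1), (k1, Vega, 2), (law, Omega, 5), (p3, Helix, 9), (qa, Vega, 3)}
Selection title = Omega: {(k1, Omega, 9), (law, Omega, 5)}
Taking the union: {(eng, Delta, 8), (hr, Nova, 1), (k1, Omega, 9), (k1, Vega, 2), (law, Omega, 5), (p3, Helix, 9), (qa, Vega, 3)}
Keep only column(s) credits, title: {(1, Nova), (2, Vega), (3, Vega), (5, Omega), (8, Delta), (9, Helix), (9, Omega)}
Taking the union: {(1, Gamma), (1, Nova), (2, Orion), (2, Vega), (3, Vega), (5, Omega), (6, Echo), (7, Atlas), (8, Delta), (8, Echo), (9, Helix), (9, Omega)}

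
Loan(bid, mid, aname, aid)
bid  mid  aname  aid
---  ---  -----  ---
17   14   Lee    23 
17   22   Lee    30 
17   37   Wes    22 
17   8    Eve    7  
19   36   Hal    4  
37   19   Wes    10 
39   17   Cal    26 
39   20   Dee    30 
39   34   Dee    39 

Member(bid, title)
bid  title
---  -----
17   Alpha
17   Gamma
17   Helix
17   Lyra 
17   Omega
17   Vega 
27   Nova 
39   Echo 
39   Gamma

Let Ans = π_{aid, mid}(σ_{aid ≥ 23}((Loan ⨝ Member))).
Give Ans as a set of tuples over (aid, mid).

Natural join on bid: {(17, 14, Lee, 23, Alpha), (17, 14, Lee, 23, Gamma), (17, 14, Lee, 23, Helix), (17, 14, Lee, 23, Lyra), (17, 14, Lee, 23, Omega), (17, 14, Lee, 23, Vega), (17, 22, Lee, 30, Alpha), (17, 22, Lee, 30, Gamma), (17, 22, Lee, 30, Helix), (17, 22, Lee, 30, Lyra), (17, 22, Lee, 30, Omega), (17, 22, Lee, 30, Vega), (17, 37, Wes, 22, Alpha), (17, 37, Wes, 22, Gamma), (17, 37, Wes, 22, Helix), (17, 37, Wes, 22, Lyra), (17, 37, Wes, 22, Omega), (17, 37, Wes, 22, Vega), (17, 8, Eve, 7, Alpha), (17, 8, Eve, 7, Gamma), (17, 8, Eve, 7, Helix), (17, 8, Eve, 7, Lyra), (17, 8, Eve, 7, Omega), (17, 8, Eve, 7, Vega), (39, 17, Cal, 26, Echo), (39, 17, Cal, 26, Gamma), (39, 20, Dee, 30, Echo), (39, 20, Dee, 30, Gamma), (39, 34, Dee, 39, Echo), (39, 34, Dee, 39, Gamma)}
Selection aid ≥ 23: {(17, 14, Lee, 23, Alpha), (17, 14, Lee, 23, Gamma), (17, 14, Lee, 23, Helix), (17, 14, Lee, 23, Lyra), (17, 14, Lee, 23, Omega), (17, 14, Lee, 23, Vega), (17, 22, Lee, 30, Alpha), (17, 22, Lee, 30, Gamma), (17, 22, Lee, 30, Helix), (17, 22, Lee, 30, Lyra), (17, 22, Lee, 30, Omega), (17, 22, Lee, 30, Vega), (39, 17, Cal, 26, Echo), (39, 17, Cal, 26, Gamma), (39, 20, Dee, 30, Echo), (39, 20, Dee, 30, Gamma), (39, 34, Dee, 39, Echo), (39, 34, Dee, 39, Gamma)}
π[aid, mid]: project onto (aid, mid) (13 duplicate(s) eliminated) → {(23, 14), (26, 17), (30, 20), (30, 22), (39, 34)}

{(23, 14), (26, 17), (30, 20), (30, 22), (39, 34)}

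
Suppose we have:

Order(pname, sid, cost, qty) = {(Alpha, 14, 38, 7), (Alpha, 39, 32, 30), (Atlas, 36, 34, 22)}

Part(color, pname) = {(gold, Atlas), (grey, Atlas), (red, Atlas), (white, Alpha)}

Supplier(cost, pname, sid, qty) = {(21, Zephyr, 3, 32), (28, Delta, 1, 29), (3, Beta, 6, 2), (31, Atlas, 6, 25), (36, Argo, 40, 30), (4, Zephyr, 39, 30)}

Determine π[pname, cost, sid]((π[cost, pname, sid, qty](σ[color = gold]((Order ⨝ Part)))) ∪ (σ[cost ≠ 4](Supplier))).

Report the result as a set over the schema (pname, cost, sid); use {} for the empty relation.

{(Argo, 36, 40), (Atlas, 31, 6), (Atlas, 34, 36), (Beta, 3, 6), (Delta, 28, 1), (Zephyr, 21, 3)}

Order ⋈ Part (natural join on pname): {(Alpha, 14, 38, 7, white), (Alpha, 39, 32, 30, white), (Atlas, 36, 34, 22, gold), (Atlas, 36, 34, 22, grey), (Atlas, 36, 34, 22, red)}
Filtering on color = gold leaves {(Atlas, 36, 34, 22, gold)}.
π[cost, pname, sid, qty]: project onto (cost, pname, sid, qty) → {(34, Atlas, 36, 22)}
Filtering on cost ≠ 4 leaves {(21, Zephyr, 3, 32), (28, Delta, 1, 29), (3, Beta, 6, 2), (31, Atlas, 6, 25), (36, Argo, 40, 30)}.
Taking the union: {(21, Zephyr, 3, 32), (28, Delta, 1, 29), (3, Beta, 6, 2), (31, Atlas, 6, 25), (34, Atlas, 36, 22), (36, Argo, 40, 30)}
π[pname, cost, sid]: project onto (pname, cost, sid) → {(Argo, 36, 40), (Atlas, 31, 6), (Atlas, 34, 36), (Beta, 3, 6), (Delta, 28, 1), (Zephyr, 21, 3)}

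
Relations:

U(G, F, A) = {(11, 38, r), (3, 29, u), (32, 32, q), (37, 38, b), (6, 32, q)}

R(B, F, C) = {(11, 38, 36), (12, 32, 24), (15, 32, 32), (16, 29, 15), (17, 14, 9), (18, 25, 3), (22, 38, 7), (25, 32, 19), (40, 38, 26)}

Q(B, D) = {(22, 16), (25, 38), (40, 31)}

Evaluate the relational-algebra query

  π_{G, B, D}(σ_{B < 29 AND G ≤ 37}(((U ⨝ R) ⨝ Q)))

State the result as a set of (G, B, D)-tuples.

{(11, 22, 16), (32, 25, 38), (37, 22, 16), (6, 25, 38)}

Joining U and R on F yields {(11, 38, r, 11, 36), (11, 38, r, 22, 7), (11, 38, r, 40, 26), (3, 29, u, 16, 15), (32, 32, q, 12, 24), (32, 32, q, 15, 32), (32, 32, q, 25, 19), (37, 38, b, 11, 36), (37, 38, b, 22, 7), (37, 38, b, 40, 26), (6, 32, q, 12, 24), (6, 32, q, 15, 32), (6, 32, q, 25, 19)}.
Joining (U ⨝ R) and Q on B yields {(11, 38, r, 22, 7, 16), (11, 38, r, 40, 26, 31), (32, 32, q, 25, 19, 38), (37, 38, b, 22, 7, 16), (37, 38, b, 40, 26, 31), (6, 32, q, 25, 19, 38)}.
Selection B < 29 AND G ≤ 37: {(11, 38, r, 22, 7, 16), (32, 32, q, 25, 19, 38), (37, 38, b, 22, 7, 16), (6, 32, q, 25, 19, 38)}
π[G, B, D]: project onto (G, B, D) → {(11, 22, 16), (32, 25, 38), (37, 22, 16), (6, 25, 38)}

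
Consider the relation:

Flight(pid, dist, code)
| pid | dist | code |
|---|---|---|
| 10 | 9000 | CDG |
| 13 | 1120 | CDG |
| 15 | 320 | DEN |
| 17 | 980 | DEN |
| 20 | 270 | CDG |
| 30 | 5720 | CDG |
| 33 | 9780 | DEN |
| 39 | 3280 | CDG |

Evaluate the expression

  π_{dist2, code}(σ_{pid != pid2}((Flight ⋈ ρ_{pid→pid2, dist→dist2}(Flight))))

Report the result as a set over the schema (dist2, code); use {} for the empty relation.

ρ[pid→pid2, dist→dist2]: schema becomes (pid2, dist2, code); tuples unchanged.
Joining Flight and ρ_{pid→pid2, dist→dist2}(Flight) on code yields {(10, 9000, CDG, 10, 9000), (10, 9000, CDG, 13, 1120), (10, 9000, CDG, 20, 270), (10, 9000, CDG, 30, 5720), (10, 9000, CDG, 39, 3280), (13, 1120, CDG, 10, 9000), (13, 1120, CDG, 13, 1120), (13, 1120, CDG, 20, 270), (13, 1120, CDG, 30, 5720), (13, 1120, CDG, 39, 3280), (15, 320, DEN, 15, 320), (15, 320, DEN, 17, 980), (15, 320, DEN, 33, 9780), (17, 980, DEN, 15, 320), (17, 980, DEN, 17, 980), (17, 980, DEN, 33, 9780), (20, 270, CDG, 10, 9000), (20, 270, CDG, 13, 1120), (20, 270, CDG, 20, 270), (20, 270, CDG, 30, 5720), (20, 270, CDG, 39, 3280), (30, 5720, CDG, 10, 9000), (30, 5720, CDG, 13, 1120), (30, 5720, CDG, 20, 270), (30, 5720, CDG, 30, 5720), (30, 5720, CDG, 39, 3280), (33, 9780, DEN, 15, 320), (33, 9780, DEN, 17, 980), (33, 9780, DEN, 33, 9780), (39, 3280, CDG, 10, 9000), (39, 3280, CDG, 13, 1120), (39, 3280, CDG, 20, 270), (39, 3280, CDG, 30, 5720), (39, 3280, CDG, 39, 3280)}.
σ[pid != pid2]: keep tuples satisfying pid != pid2 → {(10, 9000, CDG, 13, 1120), (10, 9000, CDG, 20, 270), (10, 9000, CDG, 30, 5720), (10, 9000, CDG, 39, 3280), (13, 1120, CDG, 10, 9000), (13, 1120, CDG, 20, 270), (13, 1120, CDG, 30, 5720), (13, 1120, CDG, 39, 3280), (15, 320, DEN, 17, 980), (15, 320, DEN, 33, 9780), (17, 980, DEN, 15, 320), (17, 980, DEN, 33, 9780), (20, 270, CDG, 10, 9000), (20, 270, CDG, 13, 1120), (20, 270, CDG, 30, 5720), (20, 270, CDG, 39, 3280), (30, 5720, CDG, 10, 9000), (30, 5720, CDG, 13, 1120), (30, 5720, CDG, 20, 270), (30, 5720, CDG, 39, 3280), (33, 9780, DEN, 15, 320), (33, 9780, DEN, 17, 980), (39, 3280, CDG, 10, 9000), (39, 3280, CDG, 13, 1120), (39, 3280, CDG, 20, 270), (39, 3280, CDG, 30, 5720)}
π[dist2, code]: project onto (dist2, code) (18 duplicate(s) eliminated) → {(1120, CDG), (270, CDG), (320, DEN), (3280, CDG), (5720, CDG), (9000, CDG), (9780, DEN), (980, DEN)}

{(1120, CDG), (270, CDG), (320, DEN), (3280, CDG), (5720, CDG), (9000, CDG), (9780, DEN), (980, DEN)}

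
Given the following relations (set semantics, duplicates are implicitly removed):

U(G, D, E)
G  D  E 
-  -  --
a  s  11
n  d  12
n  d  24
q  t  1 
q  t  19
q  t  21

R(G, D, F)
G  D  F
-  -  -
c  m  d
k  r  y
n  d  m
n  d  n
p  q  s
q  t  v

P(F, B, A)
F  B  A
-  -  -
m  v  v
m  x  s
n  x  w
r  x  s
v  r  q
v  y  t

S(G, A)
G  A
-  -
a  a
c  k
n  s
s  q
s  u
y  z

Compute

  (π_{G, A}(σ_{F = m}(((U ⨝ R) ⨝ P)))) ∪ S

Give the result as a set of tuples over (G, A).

U ⋈ R (natural join on G, D): {(n, d, 12, m), (n, d, 12, n), (n, d, 24, m), (n, d, 24, n), (q, t, 1, v), (q, t, 19, v), (q, t, 21, v)}
(U ⨝ R) ⋈ P (natural join on F): {(n, d, 12, m, v, v), (n, d, 12, m, x, s), (n, d, 12, n, x, w), (n, d, 24, m, v, v), (n, d, 24, m, x, s), (n, d, 24, n, x, w), (q, t, 1, v, r, q), (q, t, 1, v, y, t), (q, t, 19, v, r, q), (q, t, 19, v, y, t), (q, t, 21, v, r, q), (q, t, 21, v, y, t)}
Apply σ_{F = m}; surviving tuples: {(n, d, 12, m, v, v), (n, d, 12, m, x, s), (n, d, 24, m, v, v), (n, d, 24, m, x, s)}
π_{G, A} gives {(n, s), (n, v)} (2 duplicate(s) eliminated).
Union: {(n, s), (n, v)} with {(a, a), (c, k), (n, s), (s, q), (s, u), (y, z)} → {(a, a), (c, k), (n, s), (n, v), (s, q), (s, u), (y, z)}

{(a, a), (c, k), (n, s), (n, v), (s, q), (s, u), (y, z)}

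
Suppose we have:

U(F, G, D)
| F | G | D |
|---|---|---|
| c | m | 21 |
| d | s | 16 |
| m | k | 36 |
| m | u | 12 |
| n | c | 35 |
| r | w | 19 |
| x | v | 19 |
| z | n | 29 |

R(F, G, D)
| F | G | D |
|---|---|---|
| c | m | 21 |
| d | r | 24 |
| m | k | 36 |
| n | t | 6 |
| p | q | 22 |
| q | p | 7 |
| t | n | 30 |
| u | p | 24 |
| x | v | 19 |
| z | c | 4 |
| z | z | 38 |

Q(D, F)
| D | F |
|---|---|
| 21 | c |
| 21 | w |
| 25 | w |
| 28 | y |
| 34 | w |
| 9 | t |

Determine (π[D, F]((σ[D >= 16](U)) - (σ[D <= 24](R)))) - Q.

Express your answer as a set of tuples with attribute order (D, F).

Apply σ_{D >= 16}; surviving tuples: {(c, m, 21), (d, s, 16), (m, k, 36), (n, c, 35), (r, w, 19), (x, v, 19), (z, n, 29)}
Apply σ_{D <= 24}; surviving tuples: {(c, m, 21), (d, r, 24), (n, t, 6), (p, q, 22), (q, p, 7), (u, p, 24), (x, v, 19), (z, c, 4)}
Taking the difference: {(d, s, 16), (m, k, 36), (n, c, 35), (r, w, 19), (z, n, 29)}
Keep only column(s) D, F: {(16, d), (19, r), (29, z), (35, n), (36, m)}
Taking the difference: {(16, d), (19, r), (29, z), (35, n), (36, m)}

{(16, d), (19, r), (29, z), (35, n), (36, m)}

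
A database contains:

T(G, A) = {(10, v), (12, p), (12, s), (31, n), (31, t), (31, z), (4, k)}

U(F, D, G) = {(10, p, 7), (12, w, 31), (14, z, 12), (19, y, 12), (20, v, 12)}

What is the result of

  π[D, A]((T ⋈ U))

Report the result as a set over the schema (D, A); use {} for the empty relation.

T ⋈ U (natural join on G): {(12, p, 14, z), (12, p, 19, y), (12, p, 20, v), (12, s, 14, z), (12, s, 19, y), (12, s, 20, v), (31, n, 12, w), (31, t, 12, w), (31, z, 12, w)}
Keep only column(s) D, A: {(v, p), (v, s), (w, n), (w, t), (w, z), (y, p), (y, s), (z, p), (z, s)}

{(v, p), (v, s), (w, n), (w, t), (w, z), (y, p), (y, s), (z, p), (z, s)}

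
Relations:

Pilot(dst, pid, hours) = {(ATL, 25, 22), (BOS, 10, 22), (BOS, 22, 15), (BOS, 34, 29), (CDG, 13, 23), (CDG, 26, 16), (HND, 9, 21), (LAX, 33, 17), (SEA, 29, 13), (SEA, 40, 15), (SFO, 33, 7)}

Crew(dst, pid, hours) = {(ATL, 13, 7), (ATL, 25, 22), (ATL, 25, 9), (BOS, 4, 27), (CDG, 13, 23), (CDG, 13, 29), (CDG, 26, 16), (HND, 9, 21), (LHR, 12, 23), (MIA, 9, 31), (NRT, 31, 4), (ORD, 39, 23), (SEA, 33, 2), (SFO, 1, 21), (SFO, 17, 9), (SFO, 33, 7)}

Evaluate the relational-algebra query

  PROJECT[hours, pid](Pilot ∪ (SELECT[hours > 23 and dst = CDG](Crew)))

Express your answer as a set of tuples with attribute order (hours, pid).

{(13, 29), (15, 22), (15, 40), (16, 26), (17, 33), (21, 9), (22, 10), (22, 25), (23, 13), (29, 13), (29, 34), (7, 33)}

Selection hours > 23 and dst = CDG: {(CDG, 13, 29)}
Set union of the two operands is {(ATL, 25, 22), (BOS, 10, 22), (BOS, 22, 15), (BOS, 34, 29), (CDG, 13, 23), (CDG, 13, 29), (CDG, 26, 16), (HND, 9, 21), (LAX, 33, 17), (SEA, 29, 13), (SEA, 40, 15), (SFO, 33, 7)}.
Projecting to hours, pid: {(13, 29), (15, 22), (15, 40), (16, 26), (17, 33), (21, 9), (22, 10), (22, 25), (23, 13), (29, 13), (29, 34), (7, 33)}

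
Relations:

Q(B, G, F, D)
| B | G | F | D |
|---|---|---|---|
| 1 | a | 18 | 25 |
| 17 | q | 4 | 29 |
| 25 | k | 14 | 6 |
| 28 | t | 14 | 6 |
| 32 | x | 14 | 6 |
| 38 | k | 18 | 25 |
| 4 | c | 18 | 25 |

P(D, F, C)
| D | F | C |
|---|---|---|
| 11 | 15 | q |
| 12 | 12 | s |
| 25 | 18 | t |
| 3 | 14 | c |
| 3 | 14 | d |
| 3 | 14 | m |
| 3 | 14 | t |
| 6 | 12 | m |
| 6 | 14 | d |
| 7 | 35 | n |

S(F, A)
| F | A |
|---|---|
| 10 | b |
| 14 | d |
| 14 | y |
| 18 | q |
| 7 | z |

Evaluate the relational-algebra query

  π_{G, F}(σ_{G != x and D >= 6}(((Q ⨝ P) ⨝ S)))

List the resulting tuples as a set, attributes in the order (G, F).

Natural join on F, D: {(1, a, 18, 25, t), (25, k, 14, 6, d), (28, t, 14, 6, d), (32, x, 14, 6, d), (38, k, 18, 25, t), (4, c, 18, 25, t)}
Natural join on F: {(1, a, 18, 25, t, q), (25, k, 14, 6, d, d), (25, k, 14, 6, d, y), (28, t, 14, 6, d, d), (28, t, 14, 6, d, y), (32, x, 14, 6, d, d), (32, x, 14, 6, d, y), (38, k, 18, 25, t, q), (4, c, 18, 25, t, q)}
Apply σ_{G != x and D >= 6}; surviving tuples: {(1, a, 18, 25, t, q), (25, k, 14, 6, d, d), (25, k, 14, 6, d, y), (28, t, 14, 6, d, d), (28, t, 14, 6, d, y), (38, k, 18, 25, t, q), (4, c, 18, 25, t, q)}
π[G, F]: project onto (G, F) (2 duplicate(s) eliminated) → {(a, 18), (c, 18), (k, 14), (k, 18), (t, 14)}

{(a, 18), (c, 18), (k, 14), (k, 18), (t, 14)}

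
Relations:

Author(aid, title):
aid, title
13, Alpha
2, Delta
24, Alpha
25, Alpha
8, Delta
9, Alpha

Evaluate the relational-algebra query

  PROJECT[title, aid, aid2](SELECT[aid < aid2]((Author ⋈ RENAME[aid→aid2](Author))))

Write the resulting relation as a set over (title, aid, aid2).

ρ[aid→aid2]: schema becomes (aid2, title); tuples unchanged.
Author ⋈ RENAME[aid→aid2](Author) (natural join on title): {(13, Alpha, 13), (13, Alpha, 24), (13, Alpha, 25), (13, Alpha, 9), (2, Delta, 2), (2, Delta, 8), (24, Alpha, 13), (24, Alpha, 24), (24, Alpha, 25), (24, Alpha, 9), (25, Alpha, 13), (25, Alpha, 24), (25, Alpha, 25), (25, Alpha, 9), (8, Delta, 2), (8, Delta, 8), (9, Alpha, 13), (9, Alpha, 24), (9, Alpha, 25), (9, Alpha, 9)}
σ[aid < aid2]: keep tuples satisfying aid < aid2 → {(13, Alpha, 24), (13, Alpha, 25), (2, Delta, 8), (24, Alpha, 25), (9, Alpha, 13), (9, Alpha, 24), (9, Alpha, 25)}
Keep only column(s) title, aid, aid2: {(Alpha, 13, 24), (Alpha, 13, 25), (Alpha, 24, 25), (Alpha, 9, 13), (Alpha, 9, 24), (Alpha, 9, 25), (Delta, 2, 8)}

{(Alpha, 13, 24), (Alpha, 13, 25), (Alpha, 24, 25), (Alpha, 9, 13), (Alpha, 9, 24), (Alpha, 9, 25), (Delta, 2, 8)}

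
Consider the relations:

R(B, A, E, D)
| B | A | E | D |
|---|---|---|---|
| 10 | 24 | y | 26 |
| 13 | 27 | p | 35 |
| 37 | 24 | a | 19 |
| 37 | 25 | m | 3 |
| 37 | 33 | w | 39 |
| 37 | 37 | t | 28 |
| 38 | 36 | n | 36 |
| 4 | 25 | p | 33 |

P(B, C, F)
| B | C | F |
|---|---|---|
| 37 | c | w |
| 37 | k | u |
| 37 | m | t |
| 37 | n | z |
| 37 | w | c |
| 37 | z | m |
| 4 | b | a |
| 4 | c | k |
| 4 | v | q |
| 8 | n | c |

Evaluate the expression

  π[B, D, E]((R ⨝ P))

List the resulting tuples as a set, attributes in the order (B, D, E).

{(37, 19, a), (37, 28, t), (37, 3, m), (37, 39, w), (4, 33, p)}

Joining R and P on B yields {(37, 24, a, 19, c, w), (37, 24, a, 19, k, u), (37, 24, a, 19, m, t), (37, 24, a, 19, n, z), (37, 24, a, 19, w, c), (37, 24, a, 19, z, m), (37, 25, m, 3, c, w), (37, 25, m, 3, k, u), (37, 25, m, 3, m, t), (37, 25, m, 3, n, z), (37, 25, m, 3, w, c), (37, 25, m, 3, z, m), (37, 33, w, 39, c, w), (37, 33, w, 39, k, u), (37, 33, w, 39, m, t), (37, 33, w, 39, n, z), (37, 33, w, 39, w, c), (37, 33, w, 39, z, m), (37, 37, t, 28, c, w), (37, 37, t, 28, k, u), (37, 37, t, 28, m, t), (37, 37, t, 28, n, z), (37, 37, t, 28, w, c), (37, 37, t, 28, z, m), (4, 25, p, 33, b, a), (4, 25, p, 33, c, k), (4, 25, p, 33, v, q)}.
Projecting to B, D, E (22 duplicate(s) eliminated): {(37, 19, a), (37, 28, t), (37, 3, m), (37, 39, w), (4, 33, p)}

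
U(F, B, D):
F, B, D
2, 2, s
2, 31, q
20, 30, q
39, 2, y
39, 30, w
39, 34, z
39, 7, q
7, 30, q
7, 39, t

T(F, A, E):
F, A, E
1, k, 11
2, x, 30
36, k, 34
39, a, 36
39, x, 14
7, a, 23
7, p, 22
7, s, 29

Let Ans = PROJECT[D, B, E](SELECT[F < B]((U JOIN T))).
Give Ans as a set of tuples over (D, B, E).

Joining U and T on F yields {(2, 2, s, x, 30), (2, 31, q, x, 30), (39, 2, y, a, 36), (39, 2, y, x, 14), (39, 30, w, a, 36), (39, 30, w, x, 14), (39, 34, z, a, 36), (39, 34, z, x, 14), (39, 7, q, a, 36), (39, 7, q, x, 14), (7, 30, q, a, 23), (7, 30, q, p, 22), (7, 30, q, s, 29), (7, 39, t, a, 23), (7, 39, t, p, 22), (7, 39, t, s, 29)}.
Filtering on F < B leaves {(2, 31, q, x, 30), (7, 30, q, a, 23), (7, 30, q, p, 22), (7, 30, q, s, 29), (7, 39, t, a, 23), (7, 39, t, p, 22), (7, 39, t, s, 29)}.
π_{D, B, E} gives {(q, 30, 22), (q, 30, 23), (q, 30, 29), (q, 31, 30), (t, 39, 22), (t, 39, 23), (t, 39, 29)}.

{(q, 30, 22), (q, 30, 23), (q, 30, 29), (q, 31, 30), (t, 39, 22), (t, 39, 23), (t, 39, 29)}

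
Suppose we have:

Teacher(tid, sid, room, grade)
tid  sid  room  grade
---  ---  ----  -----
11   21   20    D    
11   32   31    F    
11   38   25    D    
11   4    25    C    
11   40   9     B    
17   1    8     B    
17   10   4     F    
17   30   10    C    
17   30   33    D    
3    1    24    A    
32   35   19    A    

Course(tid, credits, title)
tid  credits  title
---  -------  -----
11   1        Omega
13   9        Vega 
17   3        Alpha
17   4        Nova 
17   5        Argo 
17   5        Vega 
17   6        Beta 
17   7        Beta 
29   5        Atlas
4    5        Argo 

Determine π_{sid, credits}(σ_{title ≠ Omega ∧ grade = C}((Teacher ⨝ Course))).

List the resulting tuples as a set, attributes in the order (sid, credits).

Teacher ⋈ Course (natural join on tid): {(11, 21, 20, D, 1, Omega), (11, 32, 31, F, 1, Omega), (11, 38, 25, D, 1, Omega), (11, 4, 25, C, 1, Omega), (11, 40, 9, B, 1, Omega), (17, 1, 8, B, 3, Alpha), (17, 1, 8, B, 4, Nova), (17, 1, 8, B, 5, Argo), (17, 1, 8, B, 5, Vega), (17, 1, 8, B, 6, Beta), (17, 1, 8, B, 7, Beta), (17, 10, 4, F, 3, Alpha), (17, 10, 4, F, 4, Nova), (17, 10, 4, F, 5, Argo), (17, 10, 4, F, 5, Vega), (17, 10, 4, F, 6, Beta), (17, 10, 4, F, 7, Beta), (17, 30, 10, C, 3, Alpha), (17, 30, 10, C, 4, Nova), (17, 30, 10, C, 5, Argo), (17, 30, 10, C, 5, Vega), (17, 30, 10, C, 6, Beta), (17, 30, 10, C, 7, Beta), (17, 30, 33, D, 3, Alpha), (17, 30, 33, D, 4, Nova), (17, 30, 33, D, 5, Argo), (17, 30, 33, D, 5, Vega), (17, 30, 33, D, 6, Beta), (17, 30, 33, D, 7, Beta)}
Selection title ≠ Omega ∧ grade = C: {(17, 30, 10, C, 3, Alpha), (17, 30, 10, C, 4, Nova), (17, 30, 10, C, 5, Argo), (17, 30, 10, C, 5, Vega), (17, 30, 10, C, 6, Beta), (17, 30, 10, C, 7, Beta)}
π[sid, credits]: project onto (sid, credits) (1 duplicate(s) eliminated) → {(30, 3), (30, 4), (30, 5), (30, 6), (30, 7)}

{(30, 3), (30, 4), (30, 5), (30, 6), (30, 7)}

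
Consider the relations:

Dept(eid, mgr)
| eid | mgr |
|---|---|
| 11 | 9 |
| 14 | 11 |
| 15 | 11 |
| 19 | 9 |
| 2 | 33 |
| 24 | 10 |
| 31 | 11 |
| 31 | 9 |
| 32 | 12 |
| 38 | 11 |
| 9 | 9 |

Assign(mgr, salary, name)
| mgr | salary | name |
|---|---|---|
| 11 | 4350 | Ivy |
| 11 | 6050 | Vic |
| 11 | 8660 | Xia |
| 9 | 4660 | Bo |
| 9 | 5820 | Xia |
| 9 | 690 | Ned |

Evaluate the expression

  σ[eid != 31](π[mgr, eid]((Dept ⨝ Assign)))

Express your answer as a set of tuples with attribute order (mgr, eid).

Natural join on mgr: {(11, 9, 4660, Bo), (11, 9, 5820, Xia), (11, 9, 690, Ned), (14, 11, 4350, Ivy), (14, 11, 6050, Vic), (14, 11, 8660, Xia), (15, 11, 4350, Ivy), (15, 11, 6050, Vic), (15, 11, 8660, Xia), (19, 9, 4660, Bo), (19, 9, 5820, Xia), (19, 9, 690, Ned), (31, 11, 4350, Ivy), (31, 11, 6050, Vic), (31, 11, 8660, Xia), (31, 9, 4660, Bo), (31, 9, 5820, Xia), (31, 9, 690, Ned), (38, 11, 4350, Ivy), (38, 11, 6050, Vic), (38, 11, 8660, Xia), (9, 9, 4660, Bo), (9, 9, 5820, Xia), (9, 9, 690, Ned)}
Keep only column(s) mgr, eid (16 duplicate(s) eliminated): {(11, 14), (11, 15), (11, 31), (11, 38), (9, 11), (9, 19), (9, 31), (9, 9)}
Filtering on eid != 31 leaves {(11, 14), (11, 15), (11, 38), (9, 11), (9, 19), (9, 9)}.

{(11, 14), (11, 15), (11, 38), (9, 11), (9, 19), (9, 9)}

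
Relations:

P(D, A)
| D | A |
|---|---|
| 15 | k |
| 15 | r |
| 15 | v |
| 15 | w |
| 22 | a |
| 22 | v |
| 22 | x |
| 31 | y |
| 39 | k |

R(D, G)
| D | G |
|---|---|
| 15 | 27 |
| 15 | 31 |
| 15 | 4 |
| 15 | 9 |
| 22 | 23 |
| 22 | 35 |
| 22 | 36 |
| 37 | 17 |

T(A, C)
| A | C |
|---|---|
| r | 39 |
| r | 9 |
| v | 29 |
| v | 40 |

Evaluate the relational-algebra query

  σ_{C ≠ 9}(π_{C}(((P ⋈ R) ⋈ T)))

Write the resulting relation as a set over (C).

{29, 39, 40}

P ⋈ R (natural join on D): {(15, k, 27), (15, k, 31), (15, k, 4), (15, k, 9), (15, r, 27), (15, r, 31), (15, r, 4), (15, r, 9), (15, v, 27), (15, v, 31), (15, v, 4), (15, v, 9), (15, w, 27), (15, w, 31), (15, w, 4), (15, w, 9), (22, a, 23), (22, a, 35), (22, a, 36), (22, v, 23), (22, v, 35), (22, v, 36), (22, x, 23), (22, x, 35), (22, x, 36)}
(P ⋈ R) ⋈ T (natural join on A): {(15, r, 27, 39), (15, r, 27, 9), (15, r, 31, 39), (15, r, 31, 9), (15, r, 4, 39), (15, r, 4, 9), (15, r, 9, 39), (15, r, 9, 9), (15, v, 27, 29), (15, v, 27, 40), (15, v, 31, 29), (15, v, 31, 40), (15, v, 4, 29), (15, v, 4, 40), (15, v, 9, 29), (15, v, 9, 40), (22, v, 23, 29), (22, v, 23, 40), (22, v, 35, 29), (22, v, 35, 40), (22, v, 36, 29), (22, v, 36, 40)}
π_{C} gives {29, 39, 40, 9} (18 duplicate(s) eliminated).
Filtering on C ≠ 9 leaves {29, 39, 40}.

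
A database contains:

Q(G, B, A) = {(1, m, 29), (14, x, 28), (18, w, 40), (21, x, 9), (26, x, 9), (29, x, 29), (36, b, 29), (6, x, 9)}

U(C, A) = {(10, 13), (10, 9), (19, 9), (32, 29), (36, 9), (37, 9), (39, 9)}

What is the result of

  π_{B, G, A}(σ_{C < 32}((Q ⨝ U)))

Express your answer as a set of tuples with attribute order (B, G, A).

Joining Q and U on A yields {(1, m, 29, 32), (21, x, 9, 10), (21, x, 9, 19), (21, x, 9, 36), (21, x, 9, 37), (21, x, 9, 39), (26, x, 9, 10), (26, x, 9, 19), (26, x, 9, 36), (26, x, 9, 37), (26, x, 9, 39), (29, x, 29, 32), (36, b, 29, 32), (6, x, 9, 10), (6, x, 9, 19), (6, x, 9, 36), (6, x, 9, 37), (6, x, 9, 39)}.
σ[C < 32]: keep tuples satisfying C < 32 → {(21, x, 9, 10), (21, x, 9, 19), (26, x, 9, 10), (26, x, 9, 19), (6, x, 9, 10), (6, x, 9, 19)}
Keep only column(s) B, G, A (3 duplicate(s) eliminated): {(x, 21, 9), (x, 26, 9), (x, 6, 9)}

{(x, 21, 9), (x, 26, 9), (x, 6, 9)}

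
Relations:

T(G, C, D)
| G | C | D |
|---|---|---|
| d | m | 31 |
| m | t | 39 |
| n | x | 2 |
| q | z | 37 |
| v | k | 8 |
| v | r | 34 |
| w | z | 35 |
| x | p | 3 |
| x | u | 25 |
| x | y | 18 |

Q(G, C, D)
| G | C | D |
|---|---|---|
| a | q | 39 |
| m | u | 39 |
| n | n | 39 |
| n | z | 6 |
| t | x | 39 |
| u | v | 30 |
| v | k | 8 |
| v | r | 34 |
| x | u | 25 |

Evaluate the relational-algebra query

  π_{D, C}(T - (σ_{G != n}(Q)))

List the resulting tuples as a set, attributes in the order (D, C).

{(18, y), (2, x), (3, p), (31, m), (35, z), (37, z), (39, t)}

Apply σ_{G != n}; surviving tuples: {(a, q, 39), (m, u, 39), (t, x, 39), (u, v, 30), (v, k, 8), (v, r, 34), (x, u, 25)}
Set difference of the two operands is {(d, m, 31), (m, t, 39), (n, x, 2), (q, z, 37), (w, z, 35), (x, p, 3), (x, y, 18)}.
Projecting to D, C: {(18, y), (2, x), (3, p), (31, m), (35, z), (37, z), (39, t)}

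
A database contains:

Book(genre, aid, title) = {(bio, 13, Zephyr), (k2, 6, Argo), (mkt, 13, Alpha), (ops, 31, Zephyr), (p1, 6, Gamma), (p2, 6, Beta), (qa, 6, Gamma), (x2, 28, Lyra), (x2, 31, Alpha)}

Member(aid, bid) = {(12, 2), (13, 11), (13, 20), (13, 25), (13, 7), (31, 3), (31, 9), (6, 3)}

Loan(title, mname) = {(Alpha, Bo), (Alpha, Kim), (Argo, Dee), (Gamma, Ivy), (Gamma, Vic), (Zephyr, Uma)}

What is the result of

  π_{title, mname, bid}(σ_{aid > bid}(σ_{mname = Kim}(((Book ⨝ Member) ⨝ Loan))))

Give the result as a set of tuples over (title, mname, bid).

{(Alpha, Kim, 11), (Alpha, Kim, 3), (Alpha, Kim, 7), (Alpha, Kim, 9)}

Natural join on aid: {(bio, 13, Zephyr, 11), (bio, 13, Zephyr, 20), (bio, 13, Zephyr, 25), (bio, 13, Zephyr, 7), (k2, 6, Argo, 3), (mkt, 13, Alpha, 11), (mkt, 13, Alpha, 20), (mkt, 13, Alpha, 25), (mkt, 13, Alpha, 7), (ops, 31, Zephyr, 3), (ops, 31, Zephyr, 9), (p1, 6, Gamma, 3), (p2, 6, Beta, 3), (qa, 6, Gamma, 3), (x2, 31, Alpha, 3), (x2, 31, Alpha, 9)}
Natural join on title: {(bio, 13, Zephyr, 11, Uma), (bio, 13, Zephyr, 20, Uma), (bio, 13, Zephyr, 25, Uma), (bio, 13, Zephyr, 7, Uma), (k2, 6, Argo, 3, Dee), (mkt, 13, Alpha, 11, Bo), (mkt, 13, Alpha, 11, Kim), (mkt, 13, Alpha, 20, Bo), (mkt, 13, Alpha, 20, Kim), (mkt, 13, Alpha, 25, Bo), (mkt, 13, Alpha, 25, Kim), (mkt, 13, Alpha, 7, Bo), (mkt, 13, Alpha, 7, Kim), (ops, 31, Zephyr, 3, Uma), (ops, 31, Zephyr, 9, Uma), (p1, 6, Gamma, 3, Ivy), (p1, 6, Gamma, 3, Vic), (qa, 6, Gamma, 3, Ivy), (qa, 6, Gamma, 3, Vic), (x2, 31, Alpha, 3, Bo), (x2, 31, Alpha, 3, Kim), (x2, 31, Alpha, 9, Bo), (x2, 31, Alpha, 9, Kim)}
Selection mname = Kim: {(mkt, 13, Alpha, 11, Kim), (mkt, 13, Alpha, 20, Kim), (mkt, 13, Alpha, 25, Kim), (mkt, 13, Alpha, 7, Kim), (x2, 31, Alpha, 3, Kim), (x2, 31, Alpha, 9, Kim)}
Selection aid > bid: {(mkt, 13, Alpha, 11, Kim), (mkt, 13, Alpha, 7, Kim), (x2, 31, Alpha, 3, Kim), (x2, 31, Alpha, 9, Kim)}
Projecting to title, mname, bid: {(Alpha, Kim, 11), (Alpha, Kim, 3), (Alpha, Kim, 7), (Alpha, Kim, 9)}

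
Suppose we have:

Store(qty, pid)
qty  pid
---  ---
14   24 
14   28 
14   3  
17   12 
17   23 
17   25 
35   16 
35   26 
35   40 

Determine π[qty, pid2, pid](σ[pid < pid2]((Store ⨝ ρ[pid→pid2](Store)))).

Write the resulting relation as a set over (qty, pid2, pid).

ρ[pid→pid2]: schema becomes (qty, pid2); tuples unchanged.
Joining Store and ρ[pid→pid2](Store) on qty yields {(14, 24, 24), (14, 24, 28), (14, 24, 3), (14, 28, 24), (14, 28, 28), (14, 28, 3), (14, 3, 24), (14, 3, 28), (14, 3, 3), (17, 12, 12), (17, 12, 23), (17, 12, 25), (17, 23, 12), (17, 23, 23), (17, 23, 25), (17, 25, 12), (17, 25, 23), (17, 25, 25), (35, 16, 16), (35, 16, 26), (35, 16, 40), (35, 26, 16), (35, 26, 26), (35, 26, 40), (35, 40, 16), (35, 40, 26), (35, 40, 40)}.
Selection pid < pid2: {(14, 24, 28), (14, 3, 24), (14, 3, 28), (17, 12, 23), (17, 12, 25), (17, 23, 25), (35, 16, 26), (35, 16, 40), (35, 26, 40)}
Keep only column(s) qty, pid2, pid: {(14, 24, 3), (14, 28, 24), (14, 28, 3), (17, 23, 12), (17, 25, 12), (17, 25, 23), (35, 26, 16), (35, 40, 16), (35, 40, 26)}

{(14, 24, 3), (14, 28, 24), (14, 28, 3), (17, 23, 12), (17, 25, 12), (17, 25, 23), (35, 26, 16), (35, 40, 16), (35, 40, 26)}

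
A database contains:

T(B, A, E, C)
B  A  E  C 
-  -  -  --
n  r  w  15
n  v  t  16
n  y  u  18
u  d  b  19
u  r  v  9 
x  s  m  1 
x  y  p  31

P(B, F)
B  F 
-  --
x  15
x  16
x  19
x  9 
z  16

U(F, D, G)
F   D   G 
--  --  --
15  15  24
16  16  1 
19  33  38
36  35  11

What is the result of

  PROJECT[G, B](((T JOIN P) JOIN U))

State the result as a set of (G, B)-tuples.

{(1, x), (24, x), (38, x)}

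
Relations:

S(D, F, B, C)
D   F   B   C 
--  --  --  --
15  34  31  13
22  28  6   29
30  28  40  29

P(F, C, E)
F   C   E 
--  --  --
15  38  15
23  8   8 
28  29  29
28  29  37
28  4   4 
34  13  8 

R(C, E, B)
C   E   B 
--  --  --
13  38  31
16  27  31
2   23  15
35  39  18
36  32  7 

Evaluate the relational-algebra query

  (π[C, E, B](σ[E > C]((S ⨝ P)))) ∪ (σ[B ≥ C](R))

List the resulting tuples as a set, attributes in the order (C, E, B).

{(13, 38, 31), (16, 27, 31), (2, 23, 15), (29, 37, 40), (29, 37, 6)}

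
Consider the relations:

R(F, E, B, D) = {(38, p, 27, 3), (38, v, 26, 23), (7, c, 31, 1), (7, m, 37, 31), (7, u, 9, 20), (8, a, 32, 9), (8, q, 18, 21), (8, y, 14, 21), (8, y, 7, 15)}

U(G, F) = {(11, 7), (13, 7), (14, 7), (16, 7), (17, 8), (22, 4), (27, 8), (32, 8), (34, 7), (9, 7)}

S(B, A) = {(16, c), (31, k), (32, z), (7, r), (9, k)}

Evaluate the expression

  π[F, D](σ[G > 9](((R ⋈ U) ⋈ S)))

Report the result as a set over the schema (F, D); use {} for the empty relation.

{(7, 1), (7, 20), (8, 15), (8, 9)}

R ⋈ U (natural join on F): {(7, c, 31, 1, 11), (7, c, 31, 1, 13), (7, c, 31, 1, 14), (7, c, 31, 1, 16), (7, c, 31, 1, 34), (7, c, 31, 1, 9), (7, m, 37, 31, 11), (7, m, 37, 31, 13), (7, m, 37, 31, 14), (7, m, 37, 31, 16), (7, m, 37, 31, 34), (7, m, 37, 31, 9), (7, u, 9, 20, 11), (7, u, 9, 20, 13), (7, u, 9, 20, 14), (7, u, 9, 20, 16), (7, u, 9, 20, 34), (7, u, 9, 20, 9), (8, a, 32, 9, 17), (8, a, 32, 9, 27), (8, a, 32, 9, 32), (8, q, 18, 21, 17), (8, q, 18, 21, 27), (8, q, 18, 21, 32), (8, y, 14, 21, 17), (8, y, 14, 21, 27), (8, y, 14, 21, 32), (8, y, 7, 15, 17), (8, y, 7, 15, 27), (8, y, 7, 15, 32)}
(R ⋈ U) ⋈ S (natural join on B): {(7, c, 31, 1, 11, k), (7, c, 31, 1, 13, k), (7, c, 31, 1, 14, k), (7, c, 31, 1, 16, k), (7, c, 31, 1, 34, k), (7, c, 31, 1, 9, k), (7, u, 9, 20, 11, k), (7, u, 9, 20, 13, k), (7, u, 9, 20, 14, k), (7, u, 9, 20, 16, k), (7, u, 9, 20, 34, k), (7, u, 9, 20, 9, k), (8, a, 32, 9, 17, z), (8, a, 32, 9, 27, z), (8, a, 32, 9, 32, z), (8, y, 7, 15, 17, r), (8, y, 7, 15, 27, r), (8, y, 7, 15, 32, r)}
σ[G > 9]: keep tuples satisfying G > 9 → {(7, c, 31, 1, 11, k), (7, c, 31, 1, 13, k), (7, c, 31, 1, 14, k), (7, c, 31, 1, 16, k), (7, c, 31, 1, 34, k), (7, u, 9, 20, 11, k), (7, u, 9, 20, 13, k), (7, u, 9, 20, 14, k), (7, u, 9, 20, 16, k), (7, u, 9, 20, 34, k), (8, a, 32, 9, 17, z), (8, a, 32, 9, 27, z), (8, a, 32, 9, 32, z), (8, y, 7, 15, 17, r), (8, y, 7, 15, 27, r), (8, y, 7, 15, 32, r)}
π_{F, D} gives {(7, 1), (7, 20), (8, 15), (8, 9)} (12 duplicate(s) eliminated).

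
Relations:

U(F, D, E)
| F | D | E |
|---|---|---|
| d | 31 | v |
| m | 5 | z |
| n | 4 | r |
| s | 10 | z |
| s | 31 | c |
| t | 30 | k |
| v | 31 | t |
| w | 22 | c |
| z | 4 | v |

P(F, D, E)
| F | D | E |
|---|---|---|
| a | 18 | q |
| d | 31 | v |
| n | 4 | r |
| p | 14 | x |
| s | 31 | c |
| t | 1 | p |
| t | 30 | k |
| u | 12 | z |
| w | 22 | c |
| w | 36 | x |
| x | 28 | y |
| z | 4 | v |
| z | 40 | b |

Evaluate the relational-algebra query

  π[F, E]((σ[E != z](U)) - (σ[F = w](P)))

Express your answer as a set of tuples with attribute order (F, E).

{(d, v), (n, r), (s, c), (t, k), (v, t), (z, v)}

Apply σ_{E != z}; surviving tuples: {(d, 31, v), (n, 4, r), (s, 31, c), (t, 30, k), (v, 31, t), (w, 22, c), (z, 4, v)}
Apply σ_{F = w}; surviving tuples: {(w, 22, c), (w, 36, x)}
Set difference of the two operands is {(d, 31, v), (n, 4, r), (s, 31, c), (t, 30, k), (v, 31, t), (z, 4, v)}.
π_{F, E} gives {(d, v), (n, r), (s, c), (t, k), (v, t), (z, v)}.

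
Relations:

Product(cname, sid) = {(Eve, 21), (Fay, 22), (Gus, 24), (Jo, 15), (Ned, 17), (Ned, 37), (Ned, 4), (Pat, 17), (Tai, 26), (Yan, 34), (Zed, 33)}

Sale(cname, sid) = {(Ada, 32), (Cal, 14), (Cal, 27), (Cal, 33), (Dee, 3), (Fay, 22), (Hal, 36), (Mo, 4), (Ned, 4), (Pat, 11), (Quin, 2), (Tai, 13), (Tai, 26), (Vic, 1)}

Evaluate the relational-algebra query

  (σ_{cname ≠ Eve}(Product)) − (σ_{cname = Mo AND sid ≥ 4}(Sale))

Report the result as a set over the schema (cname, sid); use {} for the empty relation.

Filtering on cname ≠ Eve leaves {(Fay, 22), (Gus, 24), (Jo, 15), (Ned, 17), (Ned, 37), (Ned, 4), (Pat, 17), (Tai, 26), (Yan, 34), (Zed, 33)}.
Filtering on cname = Mo AND sid ≥ 4 leaves {(Mo, 4)}.
Difference: {(Fay, 22), (Gus, 24), (Jo, 15), (Ned, 17), (Ned, 37), (Ned, 4), (Pat, 17), (Tai, 26), (Yan, 34), (Zed, 33)} with {(Mo, 4)} → {(Fay, 22), (Gus, 24), (Jo, 15), (Ned, 17), (Ned, 37), (Ned, 4), (Pat, 17), (Tai, 26), (Yan, 34), (Zed, 33)}

{(Fay, 22), (Gus, 24), (Jo, 15), (Ned, 17), (Ned, 37), (Ned, 4), (Pat, 17), (Tai, 26), (Yan, 34), (Zed, 33)}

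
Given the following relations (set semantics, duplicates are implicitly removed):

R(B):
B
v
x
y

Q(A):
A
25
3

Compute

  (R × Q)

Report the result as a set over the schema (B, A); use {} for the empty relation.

{(v, 25), (v, 3), (x, 25), (x, 3), (y, 25), (y, 3)}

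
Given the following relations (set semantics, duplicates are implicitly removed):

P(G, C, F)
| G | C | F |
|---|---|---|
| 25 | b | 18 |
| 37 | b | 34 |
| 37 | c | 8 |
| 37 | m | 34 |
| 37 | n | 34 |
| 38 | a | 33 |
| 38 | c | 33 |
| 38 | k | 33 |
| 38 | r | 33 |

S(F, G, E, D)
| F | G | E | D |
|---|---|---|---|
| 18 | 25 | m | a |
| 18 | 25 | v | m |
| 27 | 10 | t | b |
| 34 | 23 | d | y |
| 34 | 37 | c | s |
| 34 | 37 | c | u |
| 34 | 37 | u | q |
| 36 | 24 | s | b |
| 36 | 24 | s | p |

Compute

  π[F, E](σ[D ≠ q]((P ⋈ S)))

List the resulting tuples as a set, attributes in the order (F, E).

{(18, m), (18, v), (34, c)}

Natural join on G, F: {(25, b, 18, m, a), (25, b, 18, v, m), (37, b, 34, c, s), (37, b, 34, c, u), (37, b, 34, u, q), (37, m, 34, c, s), (37, m, 34, c, u), (37, m, 34, u, q), (37, n, 34, c, s), (37, n, 34, c, u), (37, n, 34, u, q)}
σ[D ≠ q]: keep tuples satisfying D ≠ q → {(25, b, 18, m, a), (25, b, 18, v, m), (37, b, 34, c, s), (37, b, 34, c, u), (37, m, 34, c, s), (37, m, 34, c, u), (37, n, 34, c, s), (37, n, 34, c, u)}
π_{F, E} gives {(18, m), (18, v), (34, c)} (5 duplicate(s) eliminated).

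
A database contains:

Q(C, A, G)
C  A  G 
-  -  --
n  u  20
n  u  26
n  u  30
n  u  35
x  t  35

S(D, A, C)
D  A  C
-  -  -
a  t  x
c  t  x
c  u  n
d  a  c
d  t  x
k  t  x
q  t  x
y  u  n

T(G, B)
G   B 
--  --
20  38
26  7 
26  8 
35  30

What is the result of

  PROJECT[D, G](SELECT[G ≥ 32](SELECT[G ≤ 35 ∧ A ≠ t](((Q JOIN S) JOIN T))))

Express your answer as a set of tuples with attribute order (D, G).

{(c, 35), (y, 35)}

Q ⋈ S (natural join on C, A): {(n, u, 20, c), (n, u, 20, y), (n, u, 26, c), (n, u, 26, y), (n, u, 30, c), (n, u, 30, y), (n, u, 35, c), (n, u, 35, y), (x, t, 35, a), (x, t, 35, c), (x, t, 35, d), (x, t, 35, k), (x, t, 35, q)}
(Q JOIN S) ⋈ T (natural join on G): {(n, u, 20, c, 38), (n, u, 20, y, 38), (n, u, 26, c, 7), (n, u, 26, c, 8), (n, u, 26, y, 7), (n, u, 26, y, 8), (n, u, 35, c, 30), (n, u, 35, y, 30), (x, t, 35, a, 30), (x, t, 35, c, 30), (x, t, 35, d, 30), (x, t, 35, k, 30), (x, t, 35, q, 30)}
Filtering on G ≤ 35 ∧ A ≠ t leaves {(n, u, 20, c, 38), (n, u, 20, y, 38), (n, u, 26, c, 7), (n, u, 26, c, 8), (n, u, 26, y, 7), (n, u, 26, y, 8), (n, u, 35, c, 30), (n, u, 35, y, 30)}.
Filtering on G ≥ 32 leaves {(n, u, 35, c, 30), (n, u, 35, y, 30)}.
Keep only column(s) D, G: {(c, 35), (y, 35)}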